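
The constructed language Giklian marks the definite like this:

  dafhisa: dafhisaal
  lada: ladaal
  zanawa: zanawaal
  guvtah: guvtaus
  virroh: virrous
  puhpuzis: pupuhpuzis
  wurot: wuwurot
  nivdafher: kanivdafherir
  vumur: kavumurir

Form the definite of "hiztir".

"hiztir" ends in -r. The stems ending in -r (nivdafher → kanivdafherir, vumur → kavumurir) add ka- … -ir around the stem.
So hiztir → kahiztirir.

kahiztirir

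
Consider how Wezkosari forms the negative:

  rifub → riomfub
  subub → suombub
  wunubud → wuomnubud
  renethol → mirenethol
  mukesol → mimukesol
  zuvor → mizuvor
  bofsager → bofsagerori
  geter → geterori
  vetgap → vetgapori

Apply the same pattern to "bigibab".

"bigibab" has last vowel 'a'. The one such stem in the data (vetgap → vetgapori) adds -ori, so the same rule applies.
The other patterns: stems whose last vowel is 'u' insert -om- after the first vowel; stems whose last vowel is 'o' add the prefix mi-.
So bigibab → bigibabori.

bigibabori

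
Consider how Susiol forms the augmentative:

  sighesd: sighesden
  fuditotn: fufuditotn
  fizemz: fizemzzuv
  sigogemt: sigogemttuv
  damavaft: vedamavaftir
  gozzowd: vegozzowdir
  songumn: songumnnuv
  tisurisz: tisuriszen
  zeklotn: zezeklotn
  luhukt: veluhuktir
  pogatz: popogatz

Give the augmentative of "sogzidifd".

tisurisz and pogatz both end in -z yet inflect differently (tisuriszen, popogatz), so the final letter is not what conditions the rule; the second-to-last letter is.
"sogzidifd" has second-to-last letter 'f'. The one such stem in the data (damavaft → vedamavaftir) adds ve- … -ir around the stem, so the same rule applies.
The other patterns: stems whose second-to-last letter is 's' add -en; stems whose second-to-last letter is 't' repeat the first consonant+vowel as a prefix; stems whose second-to-last letter is 'm' double the final consonant and add -uv.
So sogzidifd → vesogzidifdir.

vesogzidifdir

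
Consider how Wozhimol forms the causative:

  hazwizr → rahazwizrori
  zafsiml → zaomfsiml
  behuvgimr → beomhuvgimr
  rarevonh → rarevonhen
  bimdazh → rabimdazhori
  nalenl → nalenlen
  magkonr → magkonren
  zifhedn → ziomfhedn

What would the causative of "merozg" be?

ramerozgori

magkonr and hazwizr both end in -r yet inflect differently (magkonren, rahazwizrori), so the final letter is not what conditions the rule; the second-to-last letter is.
"merozg" has second-to-last letter 'z'. The stems whose second-to-last letter is 'z' (hazwizr → rahazwizrori, bimdazh → rabimdazhori) add ra- … -ori around the stem.
So merozg → ramerozgori.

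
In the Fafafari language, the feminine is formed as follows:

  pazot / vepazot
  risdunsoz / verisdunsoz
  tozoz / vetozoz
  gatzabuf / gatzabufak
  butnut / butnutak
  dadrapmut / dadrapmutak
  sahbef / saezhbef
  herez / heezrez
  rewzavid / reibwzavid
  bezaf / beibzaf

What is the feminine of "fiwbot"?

pazot and butnut both end in -t yet inflect differently (vepazot, butnutak), so the final letter is not what conditions the rule; the last vowel is.
"fiwbot" has last vowel 'o'. The stems whose last vowel is 'o' (pazot → vepazot, risdunsoz → verisdunsoz, tozoz → vetozoz) add the prefix ve-.
The other patterns: stems whose last vowel is 'u' add -ak; stems whose last vowel is 'e' insert -ez- after the first vowel; stems whose last vowel is 'a' or 'i' insert -ib- after the first vowel.
So fiwbot → vefiwbot.

vefiwbot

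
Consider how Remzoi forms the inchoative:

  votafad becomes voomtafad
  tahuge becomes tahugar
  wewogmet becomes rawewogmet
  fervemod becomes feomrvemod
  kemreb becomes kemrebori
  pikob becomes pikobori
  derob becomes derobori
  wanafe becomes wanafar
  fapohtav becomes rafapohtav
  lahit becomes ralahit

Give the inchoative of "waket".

rawaket

derob and fervemod both have last vowel 'o' yet inflect differently (derobori, feomrvemod), so the last vowel is not what conditions the rule; the final letter is.
"waket" ends in -t. The stems ending in -t (wewogmet → rawewogmet, lahit → ralahit) add the prefix ra-.
The other patterns: stems ending in -b add -ori; stems ending in -d insert -om- after the first vowel; stems ending in -e drop the final letter and add -ar.
So waket → rawaket.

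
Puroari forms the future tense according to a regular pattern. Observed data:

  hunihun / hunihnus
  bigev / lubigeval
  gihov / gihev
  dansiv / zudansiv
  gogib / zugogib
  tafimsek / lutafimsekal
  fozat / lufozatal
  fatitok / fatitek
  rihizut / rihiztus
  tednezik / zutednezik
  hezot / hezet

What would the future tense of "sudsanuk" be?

sudsankus

"sudsanuk" has last vowel 'u'. The stems whose last vowel is 'u' (hunihun → hunihnus, rihizut → rihiztus) delete the last vowel and add -us.
The other patterns: stems whose last vowel is 'a' or 'e' add lu- … -al around the stem; stems whose last vowel is 'i' add the prefix zu-; stems whose last vowel is 'o' change the last vowel to 'e'.
So sudsanuk → sudsankus.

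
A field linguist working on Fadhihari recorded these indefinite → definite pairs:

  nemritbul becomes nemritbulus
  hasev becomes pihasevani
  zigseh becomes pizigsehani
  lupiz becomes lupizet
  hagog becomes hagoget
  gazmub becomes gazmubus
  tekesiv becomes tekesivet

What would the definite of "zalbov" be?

hasev and tekesiv both end in -v yet inflect differently (pihasevani, tekesivet), so the final letter is not what conditions the rule; the last vowel is.
"zalbov" has last vowel 'o'. The one such stem in the data (hagog → hagoget) adds -et, so the same rule applies.
The other patterns: stems whose last vowel is 'e' add pi- … -ani around the stem; stems whose last vowel is 'u' add -us.
So zalbov → zalbovet.

zalbovet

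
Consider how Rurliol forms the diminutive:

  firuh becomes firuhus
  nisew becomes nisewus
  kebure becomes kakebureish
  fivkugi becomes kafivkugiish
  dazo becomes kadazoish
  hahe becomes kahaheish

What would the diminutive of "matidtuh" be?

"matidtuh" ends in a consonant. The stems ending in a consonant (firuh → firuhus, nisew → nisewus) add -us.
So matidtuh → matidtuhus.

matidtuhus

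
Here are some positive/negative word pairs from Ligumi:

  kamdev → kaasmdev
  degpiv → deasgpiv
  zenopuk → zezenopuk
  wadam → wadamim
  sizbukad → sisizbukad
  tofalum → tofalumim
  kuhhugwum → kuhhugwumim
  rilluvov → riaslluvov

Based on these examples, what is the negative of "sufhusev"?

suasfhusev

tofalum and zenopuk both have last vowel 'u' yet inflect differently (tofalumim, zezenopuk), so the last vowel is not what conditions the rule; the final letter is.
"sufhusev" ends in -v. The stems ending in -v (rilluvov → riaslluvov, kamdev → kaasmdev, degpiv → deasgpiv) insert -as- after the first vowel.
The other patterns: stems ending in -m add -im; stems ending in -d or -k repeat the first consonant+vowel as a prefix.
So sufhusev → suasfhusev.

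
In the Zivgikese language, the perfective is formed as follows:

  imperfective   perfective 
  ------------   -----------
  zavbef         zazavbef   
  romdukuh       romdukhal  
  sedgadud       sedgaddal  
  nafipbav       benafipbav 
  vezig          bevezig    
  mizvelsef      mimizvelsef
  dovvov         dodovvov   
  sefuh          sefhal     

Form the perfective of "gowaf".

begowaf

"gowaf" has last vowel 'a'. The one such stem in the data (nafipbav → benafipbav) adds the prefix be-, so the same rule applies.
So gowaf → begowaf.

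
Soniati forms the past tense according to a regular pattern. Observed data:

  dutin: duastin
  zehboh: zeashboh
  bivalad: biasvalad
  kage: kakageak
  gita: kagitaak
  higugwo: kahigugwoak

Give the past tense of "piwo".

bivalad and gita both have last vowel 'a' yet inflect differently (biasvalad, kagitaak), so the last vowel is not what conditions the rule; whether the stem ends in a vowel or a consonant is.
"piwo" ends in a vowel. The stems ending in a vowel (kage → kakageak, gita → kagitaak, higugwo → kahigugwoak) add ka- … -ak around the stem.
So piwo → kapiwoak.

kapiwoak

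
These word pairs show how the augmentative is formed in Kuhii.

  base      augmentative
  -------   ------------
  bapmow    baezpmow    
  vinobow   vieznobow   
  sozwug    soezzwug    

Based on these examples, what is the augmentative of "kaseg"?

Every pair shown (bapmow → baezpmow, vinobow → vieznobow, sozwug → soezzwug) follows the same rule: insert -ez- after the first vowel.
So kaseg → kaezseg.

kaezseg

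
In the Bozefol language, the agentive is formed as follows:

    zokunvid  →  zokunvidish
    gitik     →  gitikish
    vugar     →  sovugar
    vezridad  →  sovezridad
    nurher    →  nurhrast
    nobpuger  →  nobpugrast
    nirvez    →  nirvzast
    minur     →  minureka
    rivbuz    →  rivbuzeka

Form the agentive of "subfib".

subfibish

zokunvid and vezridad both end in -d yet inflect differently (zokunvidish, sovezridad), so the final letter is not what conditions the rule; the last vowel is.
"subfib" has last vowel 'i'. The stems whose last vowel is 'i' (zokunvid → zokunvidish, gitik → gitikish) add -ish.
The other patterns: stems whose last vowel is 'a' add the prefix so-; stems whose last vowel is 'e' delete the last vowel and add -ast; stems whose last vowel is 'u' add -eka.
So subfib → subfibish.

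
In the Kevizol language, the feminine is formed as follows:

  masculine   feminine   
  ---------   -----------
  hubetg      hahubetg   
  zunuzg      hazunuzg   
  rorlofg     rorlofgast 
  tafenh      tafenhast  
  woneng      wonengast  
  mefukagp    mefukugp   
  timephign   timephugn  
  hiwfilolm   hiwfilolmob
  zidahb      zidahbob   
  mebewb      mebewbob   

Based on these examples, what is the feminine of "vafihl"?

vafihlob

"vafihl" has second-to-last letter 'h'. The one such stem in the data (zidahb → zidahbob) adds -ob, so the same rule applies.
So vafihl → vafihlob.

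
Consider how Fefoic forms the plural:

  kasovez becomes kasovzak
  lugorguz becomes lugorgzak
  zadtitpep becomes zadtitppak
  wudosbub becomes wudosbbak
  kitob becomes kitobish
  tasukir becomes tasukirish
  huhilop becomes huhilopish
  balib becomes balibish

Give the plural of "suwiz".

suwizish

"suwiz" has last vowel 'i'. The stems whose last vowel is 'i' (tasukir → tasukirish, balib → balibish) add -ish.
The other pattern: stems whose last vowel is 'e' or 'u' delete the last vowel and add -ak.
So suwiz → suwizish.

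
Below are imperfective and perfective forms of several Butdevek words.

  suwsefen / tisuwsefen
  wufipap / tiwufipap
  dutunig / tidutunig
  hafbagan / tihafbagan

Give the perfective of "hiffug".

Every pair shown (suwsefen → tisuwsefen, wufipap → tiwufipap, dutunig → tidutunig, …) follows the same rule: add the prefix ti-.
So hiffug → tihiffug.

tihiffug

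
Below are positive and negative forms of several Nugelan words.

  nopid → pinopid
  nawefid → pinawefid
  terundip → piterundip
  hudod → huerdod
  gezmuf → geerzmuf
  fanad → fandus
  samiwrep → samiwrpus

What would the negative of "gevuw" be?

nopid and hudod both end in -d yet inflect differently (pinopid, huerdod), so the final letter is not what conditions the rule; the last vowel is.
"gevuw" has last vowel 'u'. The one such stem in the data (gezmuf → geerzmuf) inserts -er- after the first vowel (as does hudod), so the same rule applies.
The other patterns: stems whose last vowel is 'i' add the prefix pi-; stems whose last vowel is 'a' or 'e' delete the last vowel and add -us.
So gevuw → geervuw.

geervuw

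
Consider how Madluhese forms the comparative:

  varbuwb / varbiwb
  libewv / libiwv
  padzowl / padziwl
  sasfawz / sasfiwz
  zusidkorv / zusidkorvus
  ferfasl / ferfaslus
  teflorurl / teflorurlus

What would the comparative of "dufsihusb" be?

libewv and zusidkorv both end in -v yet inflect differently (libiwv, zusidkorvus), so the final letter is not what conditions the rule; the second-to-last letter is.
"dufsihusb" has second-to-last letter 's'. The one such stem in the data (ferfasl → ferfaslus) adds -us, so the same rule applies.
The other pattern: stems whose second-to-last letter is 'w' change the last vowel to 'i'.
So dufsihusb → dufsihusbus.

dufsihusbus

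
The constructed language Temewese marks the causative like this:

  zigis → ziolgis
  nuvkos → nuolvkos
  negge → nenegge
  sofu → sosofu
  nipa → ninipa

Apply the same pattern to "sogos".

soolgos

nuvkos and negge both begin with n- yet inflect differently (nuolvkos, nenegge), so the first letter is not what conditions the rule; whether the stem ends in a vowel or a consonant is.
"sogos" ends in a consonant. The stems ending in a consonant (zigis → ziolgis, nuvkos → nuolvkos) insert -ol- after the first vowel.
So sogos → soolgos.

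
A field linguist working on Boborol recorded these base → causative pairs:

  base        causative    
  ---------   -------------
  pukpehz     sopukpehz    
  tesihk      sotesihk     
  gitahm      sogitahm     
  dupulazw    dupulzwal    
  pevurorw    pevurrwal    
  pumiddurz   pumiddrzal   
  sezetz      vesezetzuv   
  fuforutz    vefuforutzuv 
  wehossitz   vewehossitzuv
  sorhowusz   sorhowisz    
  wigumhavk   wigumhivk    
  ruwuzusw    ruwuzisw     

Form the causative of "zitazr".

zitzral

"zitazr" has second-to-last letter 'z'. The one such stem in the data (dupulazw → dupulzwal) deletes the last vowel and adds -al (as do pevurorw, pumiddurz), so the same rule applies.
So zitazr → zitzral.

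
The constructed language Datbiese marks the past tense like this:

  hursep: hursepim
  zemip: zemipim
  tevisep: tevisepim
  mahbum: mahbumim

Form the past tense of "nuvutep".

Every pair shown (hursep → hursepim, zemip → zemipim, tevisep → tevisepim, …) follows the same rule: add -im.
So nuvutep → nuvutepim.

nuvutepim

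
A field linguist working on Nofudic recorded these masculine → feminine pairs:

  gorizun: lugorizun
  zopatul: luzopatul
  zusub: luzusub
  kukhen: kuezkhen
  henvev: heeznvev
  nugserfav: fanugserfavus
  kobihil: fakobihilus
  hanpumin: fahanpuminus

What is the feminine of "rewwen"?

reezwwen

gorizun and kukhen both end in -n yet inflect differently (lugorizun, kuezkhen), so the final letter is not what conditions the rule; the last vowel is.
"rewwen" has last vowel 'e'. The stems whose last vowel is 'e' (kukhen → kuezkhen, henvev → heeznvev) insert -ez- after the first vowel.
The other patterns: stems whose last vowel is 'u' add the prefix lu-; stems whose last vowel is 'a' or 'i' add fa- … -us around the stem.
So rewwen → reezwwen.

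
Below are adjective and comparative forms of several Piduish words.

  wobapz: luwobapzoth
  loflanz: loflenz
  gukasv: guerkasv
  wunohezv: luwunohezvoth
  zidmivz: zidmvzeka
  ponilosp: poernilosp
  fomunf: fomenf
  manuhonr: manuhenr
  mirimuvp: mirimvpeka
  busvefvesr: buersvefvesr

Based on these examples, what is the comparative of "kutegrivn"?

zidmivz and loflanz both end in -z yet inflect differently (zidmvzeka, loflenz), so the final letter is not what conditions the rule; the second-to-last letter is.
"kutegrivn" has second-to-last letter 'v'. The stems whose second-to-last letter is 'v' (mirimuvp → mirimvpeka, zidmivz → zidmvzeka) delete the last vowel and add -eka.
So kutegrivn → kutegrvneka.

kutegrvneka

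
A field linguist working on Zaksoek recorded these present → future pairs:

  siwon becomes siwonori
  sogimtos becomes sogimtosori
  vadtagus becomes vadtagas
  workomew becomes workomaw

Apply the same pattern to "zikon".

zikonori

sogimtos and vadtagus both end in -s yet inflect differently (sogimtosori, vadtagas), so the final letter is not what conditions the rule; the last vowel is.
"zikon" has last vowel 'o'. The stems whose last vowel is 'o' (siwon → siwonori, sogimtos → sogimtosori) add -ori.
So zikon → zikonori.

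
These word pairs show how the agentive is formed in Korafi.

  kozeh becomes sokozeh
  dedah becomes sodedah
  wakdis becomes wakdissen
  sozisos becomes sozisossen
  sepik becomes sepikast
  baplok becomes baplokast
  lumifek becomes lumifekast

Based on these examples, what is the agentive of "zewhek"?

zewhekast

wakdis and sepik both have last vowel 'i' yet inflect differently (wakdissen, sepikast), so the last vowel is not what conditions the rule; the final letter is.
"zewhek" ends in -k. The stems ending in -k (sepik → sepikast, baplok → baplokast, lumifek → lumifekast) add -ast.
The other patterns: stems ending in -h add the prefix so-; stems ending in -s double the final consonant and add -en.
So zewhek → zewhekast.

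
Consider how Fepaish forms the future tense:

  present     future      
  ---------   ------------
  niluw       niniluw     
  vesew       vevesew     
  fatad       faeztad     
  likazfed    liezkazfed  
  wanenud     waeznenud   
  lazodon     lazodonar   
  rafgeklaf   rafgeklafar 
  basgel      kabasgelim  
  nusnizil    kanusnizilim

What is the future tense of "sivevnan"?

sivevnanar

vesew and likazfed both have last vowel 'e' yet inflect differently (vevesew, liezkazfed), so the last vowel is not what conditions the rule; the final letter is.
"sivevnan" ends in -n. The one such stem in the data (lazodon → lazodonar) adds -ar, so the same rule applies.
The other patterns: stems ending in -w repeat the first consonant+vowel as a prefix; stems ending in -d insert -ez- after the first vowel; stems ending in -l add ka- … -im around the stem.
So sivevnan → sivevnanar.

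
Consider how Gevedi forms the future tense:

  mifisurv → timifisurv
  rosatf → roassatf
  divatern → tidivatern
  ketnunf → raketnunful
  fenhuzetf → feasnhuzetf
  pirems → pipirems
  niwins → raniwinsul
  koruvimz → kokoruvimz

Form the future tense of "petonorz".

tipetonorz

fenhuzetf and ketnunf both end in -f yet inflect differently (feasnhuzetf, raketnunful), so the final letter is not what conditions the rule; the second-to-last letter is.
"petonorz" has second-to-last letter 'r'. The stems whose second-to-last letter is 'r' (divatern → tidivatern, mifisurv → timifisurv) add the prefix ti-.
So petonorz → tipetonorz.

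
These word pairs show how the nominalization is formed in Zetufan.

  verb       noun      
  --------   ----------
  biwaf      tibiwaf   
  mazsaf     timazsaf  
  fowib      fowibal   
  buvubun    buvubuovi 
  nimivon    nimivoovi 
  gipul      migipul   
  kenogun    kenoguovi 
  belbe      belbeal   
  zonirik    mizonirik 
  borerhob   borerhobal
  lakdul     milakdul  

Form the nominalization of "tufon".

lakdul and buvubun both have last vowel 'u' yet inflect differently (milakdul, buvubuovi), so the last vowel is not what conditions the rule; the final letter is.
"tufon" ends in -n. The stems ending in -n (buvubun → buvubuovi, nimivon → nimivoovi, kenogun → kenoguovi) drop the final letter and add -ovi.
The other patterns: stems ending in -k or -l add the prefix mi-; stems ending in -f add the prefix ti-; stems ending in -b or -e add -al.
So tufon → tufoovi.

tufoovi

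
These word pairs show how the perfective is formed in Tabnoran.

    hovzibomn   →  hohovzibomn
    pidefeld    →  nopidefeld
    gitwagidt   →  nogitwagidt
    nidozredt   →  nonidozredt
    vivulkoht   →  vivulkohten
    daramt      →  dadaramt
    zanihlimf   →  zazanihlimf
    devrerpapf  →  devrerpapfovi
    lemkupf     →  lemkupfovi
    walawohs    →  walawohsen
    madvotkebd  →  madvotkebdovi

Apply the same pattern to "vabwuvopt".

vabwuvoptovi

daramt and gitwagidt both end in -t yet inflect differently (dadaramt, nogitwagidt), so the final letter is not what conditions the rule; the second-to-last letter is.
"vabwuvopt" has second-to-last letter 'p'. The stems whose second-to-last letter is 'p' (lemkupf → lemkupfovi, devrerpapf → devrerpapfovi) add -ovi.
The other patterns: stems whose second-to-last letter is 'm' repeat the first consonant+vowel as a prefix; stems whose second-to-last letter is 'd' or 'l' add the prefix no-; stems whose second-to-last letter is 'h' add -en.
So vabwuvopt → vabwuvoptovi.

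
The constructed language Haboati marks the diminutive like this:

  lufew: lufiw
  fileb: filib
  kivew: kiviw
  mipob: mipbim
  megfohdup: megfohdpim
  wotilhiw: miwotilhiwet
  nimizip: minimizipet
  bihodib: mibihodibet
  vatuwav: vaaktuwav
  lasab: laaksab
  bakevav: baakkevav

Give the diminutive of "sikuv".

sikvim

fileb and mipob both end in -b yet inflect differently (filib, mipbim), so the final letter is not what conditions the rule; the last vowel is.
"sikuv" has last vowel 'u'. The one such stem in the data (megfohdup → megfohdpim) deletes the last vowel and adds -im (as does mipob), so the same rule applies.
The other patterns: stems whose last vowel is 'e' change the last vowel to 'i'; stems whose last vowel is 'i' add mi- … -et around the stem; stems whose last vowel is 'a' insert -ak- after the first vowel.
So sikuv → sikvim.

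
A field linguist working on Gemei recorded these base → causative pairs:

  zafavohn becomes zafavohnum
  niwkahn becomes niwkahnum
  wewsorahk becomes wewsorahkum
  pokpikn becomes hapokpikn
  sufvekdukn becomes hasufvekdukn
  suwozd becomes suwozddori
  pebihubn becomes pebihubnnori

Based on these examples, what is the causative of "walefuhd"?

zafavohn and pokpikn both end in -n yet inflect differently (zafavohnum, hapokpikn), so the final letter is not what conditions the rule; the second-to-last letter is.
"walefuhd" has second-to-last letter 'h'. The stems whose second-to-last letter is 'h' (zafavohn → zafavohnum, niwkahn → niwkahnum, wewsorahk → wewsorahkum) add -um.
So walefuhd → walefuhdum.

walefuhdum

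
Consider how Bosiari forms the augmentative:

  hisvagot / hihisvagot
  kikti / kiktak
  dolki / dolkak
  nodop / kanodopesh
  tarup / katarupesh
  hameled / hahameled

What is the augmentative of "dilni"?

nodop and hisvagot both have last vowel 'o' yet inflect differently (kanodopesh, hihisvagot), so the last vowel is not what conditions the rule; the final letter is.
"dilni" ends in -i. The stems ending in -i (kikti → kiktak, dolki → dolkak) drop the final letter and add -ak.
So dilni → dilnak.

dilnak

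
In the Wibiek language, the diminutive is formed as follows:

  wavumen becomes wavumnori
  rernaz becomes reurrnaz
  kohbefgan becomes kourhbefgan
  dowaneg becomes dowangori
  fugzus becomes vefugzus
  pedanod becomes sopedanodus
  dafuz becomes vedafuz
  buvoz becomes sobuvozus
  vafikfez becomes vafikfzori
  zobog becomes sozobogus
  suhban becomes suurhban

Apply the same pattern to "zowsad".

zourwsad

buvoz and rernaz both end in -z yet inflect differently (sobuvozus, reurrnaz), so the final letter is not what conditions the rule; the last vowel is.
"zowsad" has last vowel 'a'. The stems whose last vowel is 'a' (rernaz → reurrnaz, kohbefgan → kourhbefgan, suhban → suurhban) insert -ur- after the first vowel.
The other patterns: stems whose last vowel is 'o' add so- … -us around the stem; stems whose last vowel is 'e' delete the last vowel and add -ori; stems whose last vowel is 'u' add the prefix ve-.
So zowsad → zourwsad.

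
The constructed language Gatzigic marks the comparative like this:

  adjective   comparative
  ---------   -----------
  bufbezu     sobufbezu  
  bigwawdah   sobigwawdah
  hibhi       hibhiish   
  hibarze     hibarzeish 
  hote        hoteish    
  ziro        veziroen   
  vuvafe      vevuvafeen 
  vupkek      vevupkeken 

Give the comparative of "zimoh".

vezimohen

"zimoh" begins with z-. The one such stem in the data (ziro → veziroen) adds ve- … -en around the stem, so the same rule applies.
So zimoh → vezimohen.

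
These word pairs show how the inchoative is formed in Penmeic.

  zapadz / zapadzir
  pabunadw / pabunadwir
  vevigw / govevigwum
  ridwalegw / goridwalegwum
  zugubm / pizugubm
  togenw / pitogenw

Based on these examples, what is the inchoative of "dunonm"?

pidunonm

"dunonm" has second-to-last letter 'n'. The one such stem in the data (togenw → pitogenw) adds the prefix pi-, so the same rule applies.
So dunonm → pidunonm.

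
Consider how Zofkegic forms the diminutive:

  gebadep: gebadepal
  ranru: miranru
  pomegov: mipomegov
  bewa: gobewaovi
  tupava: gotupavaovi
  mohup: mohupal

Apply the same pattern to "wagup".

"wagup" ends in -p. The stems ending in -p (gebadep → gebadepal, mohup → mohupal) add -al.
So wagup → wagupal.

wagupal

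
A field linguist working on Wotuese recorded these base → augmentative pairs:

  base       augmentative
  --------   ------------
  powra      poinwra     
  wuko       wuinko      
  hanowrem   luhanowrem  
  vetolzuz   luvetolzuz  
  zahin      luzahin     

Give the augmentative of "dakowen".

"dakowen" ends in a consonant. The stems ending in a consonant (hanowrem → luhanowrem, vetolzuz → luvetolzuz, zahin → luzahin) add the prefix lu-.
The other pattern: stems ending in a vowel insert -in- after the first vowel.
So dakowen → ludakowen.

ludakowen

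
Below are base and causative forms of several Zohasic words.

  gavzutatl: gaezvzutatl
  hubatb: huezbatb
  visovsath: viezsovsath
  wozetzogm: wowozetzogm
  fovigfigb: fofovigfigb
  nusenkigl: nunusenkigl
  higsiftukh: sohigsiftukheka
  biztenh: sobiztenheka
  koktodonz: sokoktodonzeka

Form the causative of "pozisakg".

sopozisakgeka

"pozisakg" has second-to-last letter 'k'. The one such stem in the data (higsiftukh → sohigsiftukheka) adds so- … -eka around the stem, so the same rule applies.
The other patterns: stems whose second-to-last letter is 't' insert -ez- after the first vowel; stems whose second-to-last letter is 'g' repeat the first consonant+vowel as a prefix.
So pozisakg → sopozisakgeka.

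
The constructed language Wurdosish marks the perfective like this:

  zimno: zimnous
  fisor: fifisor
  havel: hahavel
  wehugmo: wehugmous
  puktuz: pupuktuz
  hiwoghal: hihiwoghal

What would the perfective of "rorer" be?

"rorer" ends in -r. The one such stem in the data (fisor → fifisor) repeats the first consonant+vowel as a prefix (as do havel, puktuz), so the same rule applies.
The other pattern: stems ending in -o add -us.
So rorer → rororer.

rororer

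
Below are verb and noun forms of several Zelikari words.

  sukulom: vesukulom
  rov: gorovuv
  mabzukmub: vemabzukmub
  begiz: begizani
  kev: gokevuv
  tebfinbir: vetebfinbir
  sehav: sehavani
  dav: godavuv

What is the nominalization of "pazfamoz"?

dav and sehav both end in -v yet inflect differently (godavuv, sehavani), so the final letter is not what conditions the rule; the number of vowels is.
"pazfamoz" has 3 vowels. The stems with 3 vowels (sukulom → vesukulom, mabzukmub → vemabzukmub, tebfinbir → vetebfinbir) add the prefix ve-.
So pazfamoz → vepazfamoz.

vepazfamoz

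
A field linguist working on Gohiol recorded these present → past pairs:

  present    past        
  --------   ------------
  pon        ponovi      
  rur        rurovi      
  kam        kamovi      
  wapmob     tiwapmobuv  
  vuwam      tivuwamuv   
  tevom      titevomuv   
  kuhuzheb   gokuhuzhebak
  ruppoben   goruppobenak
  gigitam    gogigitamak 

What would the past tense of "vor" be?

kam and vuwam both end in -m yet inflect differently (kamovi, tivuwamuv), so the final letter is not what conditions the rule; the number of vowels is.
"vor" has 1 vowel. The stems with 1 vowel (pon → ponovi, rur → rurovi, kam → kamovi) add -ovi.
The other patterns: stems with 2 vowels add ti- … -uv around the stem; stems with 3 vowels add go- … -ak around the stem.
So vor → vorovi.

vorovi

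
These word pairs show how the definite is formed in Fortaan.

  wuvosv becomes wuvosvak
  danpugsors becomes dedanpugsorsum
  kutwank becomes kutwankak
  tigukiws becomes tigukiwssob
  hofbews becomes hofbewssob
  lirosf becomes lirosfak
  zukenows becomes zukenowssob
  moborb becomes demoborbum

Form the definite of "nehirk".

tigukiws and danpugsors both end in -s yet inflect differently (tigukiwssob, dedanpugsorsum), so the final letter is not what conditions the rule; the second-to-last letter is.
"nehirk" has second-to-last letter 'r'. The stems whose second-to-last letter is 'r' (moborb → demoborbum, danpugsors → dedanpugsorsum) add de- … -um around the stem.
The other patterns: stems whose second-to-last letter is 'n' or 's' add -ak; stems whose second-to-last letter is 'w' double the final consonant and add -ob.
So nehirk → denehirkum.

denehirkum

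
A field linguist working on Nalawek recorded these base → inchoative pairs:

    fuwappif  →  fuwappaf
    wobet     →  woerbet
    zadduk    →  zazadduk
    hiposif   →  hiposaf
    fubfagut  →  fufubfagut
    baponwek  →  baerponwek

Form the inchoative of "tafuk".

wobet and fubfagut both end in -t yet inflect differently (woerbet, fufubfagut), so the final letter is not what conditions the rule; the last vowel is.
"tafuk" has last vowel 'u'. The stems whose last vowel is 'u' (fubfagut → fufubfagut, zadduk → zazadduk) repeat the first consonant+vowel as a prefix.
The other patterns: stems whose last vowel is 'i' change the last vowel to 'a'; stems whose last vowel is 'e' insert -er- after the first vowel.
So tafuk → tatafuk.

tatafuk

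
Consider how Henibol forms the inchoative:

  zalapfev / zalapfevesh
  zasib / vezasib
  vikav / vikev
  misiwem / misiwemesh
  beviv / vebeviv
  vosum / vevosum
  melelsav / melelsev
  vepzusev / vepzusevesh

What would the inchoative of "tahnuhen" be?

tahnuhenesh

melelsav and vepzusev both end in -v yet inflect differently (melelsev, vepzusevesh), so the final letter is not what conditions the rule; the last vowel is.
"tahnuhen" has last vowel 'e'. The stems whose last vowel is 'e' (vepzusev → vepzusevesh, zalapfev → zalapfevesh, misiwem → misiwemesh) add -esh.
The other patterns: stems whose last vowel is 'a' change the last vowel to 'e'; stems whose last vowel is 'i' or 'u' add the prefix ve-.
So tahnuhen → tahnuhenesh.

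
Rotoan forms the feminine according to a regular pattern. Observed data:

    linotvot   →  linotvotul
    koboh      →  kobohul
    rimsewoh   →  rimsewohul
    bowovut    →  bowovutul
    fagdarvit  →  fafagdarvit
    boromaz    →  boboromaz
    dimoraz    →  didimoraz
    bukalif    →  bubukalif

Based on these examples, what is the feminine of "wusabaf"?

wuwusabaf

linotvot and fagdarvit both end in -t yet inflect differently (linotvotul, fafagdarvit), so the final letter is not what conditions the rule; the last vowel is.
"wusabaf" has last vowel 'a'. The stems whose last vowel is 'a' (boromaz → boboromaz, dimoraz → didimoraz) repeat the first consonant+vowel as a prefix.
So wusabaf → wuwusabaf.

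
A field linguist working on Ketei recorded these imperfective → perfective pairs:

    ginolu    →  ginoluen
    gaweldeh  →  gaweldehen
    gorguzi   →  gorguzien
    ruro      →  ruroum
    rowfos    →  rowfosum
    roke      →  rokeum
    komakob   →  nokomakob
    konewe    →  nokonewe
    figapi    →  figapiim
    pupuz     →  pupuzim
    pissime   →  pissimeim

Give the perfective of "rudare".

rudareum

roke and konewe both end in -e yet inflect differently (rokeum, nokonewe), so the final letter is not what conditions the rule; the first letter is.
"rudare" begins with r-. The stems beginning with r- (ruro → ruroum, rowfos → rowfosum, roke → rokeum) add -um.
So rudare → rudareum.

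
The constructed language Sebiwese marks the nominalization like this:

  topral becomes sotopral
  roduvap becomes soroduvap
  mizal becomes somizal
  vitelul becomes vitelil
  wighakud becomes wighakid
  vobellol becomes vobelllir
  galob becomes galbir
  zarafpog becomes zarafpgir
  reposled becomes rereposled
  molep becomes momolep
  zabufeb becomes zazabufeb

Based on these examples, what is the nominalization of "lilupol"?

liluplir

topral and vitelul both end in -l yet inflect differently (sotopral, vitelil), so the final letter is not what conditions the rule; the last vowel is.
"lilupol" has last vowel 'o'. The stems whose last vowel is 'o' (vobellol → vobelllir, galob → galbir, zarafpog → zarafpgir) delete the last vowel and add -ir.
So lilupol → liluplir.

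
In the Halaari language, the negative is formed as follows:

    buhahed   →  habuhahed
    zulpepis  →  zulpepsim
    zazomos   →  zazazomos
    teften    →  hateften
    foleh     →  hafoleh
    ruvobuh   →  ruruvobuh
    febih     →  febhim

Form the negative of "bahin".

bahnim

ruvobuh and foleh both end in -h yet inflect differently (ruruvobuh, hafoleh), so the final letter is not what conditions the rule; the last vowel is.
"bahin" has last vowel 'i'. The stems whose last vowel is 'i' (zulpepis → zulpepsim, febih → febhim) delete the last vowel and add -im.
So bahin → bahnim.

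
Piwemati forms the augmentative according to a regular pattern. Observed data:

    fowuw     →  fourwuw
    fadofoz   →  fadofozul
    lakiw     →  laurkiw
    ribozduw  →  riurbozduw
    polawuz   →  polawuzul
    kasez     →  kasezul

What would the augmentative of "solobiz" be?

solobizul

"solobiz" ends in -z. The stems ending in -z (polawuz → polawuzul, kasez → kasezul, fadofoz → fadofozul) add -ul.
The other pattern: stems ending in -w insert -ur- after the first vowel.
So solobiz → solobizul.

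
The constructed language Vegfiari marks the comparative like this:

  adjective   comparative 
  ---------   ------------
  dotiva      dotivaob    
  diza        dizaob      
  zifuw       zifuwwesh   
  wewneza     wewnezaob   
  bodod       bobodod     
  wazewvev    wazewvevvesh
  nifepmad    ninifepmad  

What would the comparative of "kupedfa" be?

wewneza and nifepmad both have last vowel 'a' yet inflect differently (wewnezaob, ninifepmad), so the last vowel is not what conditions the rule; the final letter is.
"kupedfa" ends in -a. The stems ending in -a (wewneza → wewnezaob, diza → dizaob, dotiva → dotivaob) add -ob.
So kupedfa → kupedfaob.

kupedfaob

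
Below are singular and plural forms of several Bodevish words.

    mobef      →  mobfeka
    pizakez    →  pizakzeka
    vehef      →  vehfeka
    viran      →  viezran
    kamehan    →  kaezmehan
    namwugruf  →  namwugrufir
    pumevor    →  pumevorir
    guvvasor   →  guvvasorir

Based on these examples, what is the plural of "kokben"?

mobef and namwugruf both end in -f yet inflect differently (mobfeka, namwugrufir), so the final letter is not what conditions the rule; the last vowel is.
"kokben" has last vowel 'e'. The stems whose last vowel is 'e' (mobef → mobfeka, pizakez → pizakzeka, vehef → vehfeka) delete the last vowel and add -eka.
So kokben → kokbneka.

kokbneka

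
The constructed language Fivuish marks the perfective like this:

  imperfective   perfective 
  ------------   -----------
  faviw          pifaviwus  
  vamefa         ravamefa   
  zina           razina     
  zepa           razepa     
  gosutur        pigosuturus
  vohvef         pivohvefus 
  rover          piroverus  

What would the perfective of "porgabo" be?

raporgabo

vamefa and vohvef both begin with v- yet inflect differently (ravamefa, pivohvefus), so the first letter is not what conditions the rule; whether the stem ends in a vowel or a consonant is.
"porgabo" ends in a vowel. The stems ending in a vowel (zina → razina, vamefa → ravamefa, zepa → razepa) add the prefix ra-.
The other pattern: stems ending in a consonant add pi- … -us around the stem.
So porgabo → raporgabo.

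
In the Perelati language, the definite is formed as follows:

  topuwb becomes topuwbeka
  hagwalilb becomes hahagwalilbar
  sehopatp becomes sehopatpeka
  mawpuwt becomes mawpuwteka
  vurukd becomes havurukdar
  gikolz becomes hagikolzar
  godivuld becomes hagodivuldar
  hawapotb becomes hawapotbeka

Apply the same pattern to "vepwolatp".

vepwolatpeka

"vepwolatp" has second-to-last letter 't'. The stems whose second-to-last letter is 't' (hawapotb → hawapotbeka, sehopatp → sehopatpeka) add -eka.
So vepwolatp → vepwolatpeka.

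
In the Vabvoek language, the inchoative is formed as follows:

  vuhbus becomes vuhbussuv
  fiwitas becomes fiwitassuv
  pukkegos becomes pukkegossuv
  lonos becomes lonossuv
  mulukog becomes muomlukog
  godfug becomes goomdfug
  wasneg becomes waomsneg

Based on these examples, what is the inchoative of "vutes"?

"vutes" ends in -s. The stems ending in -s (vuhbus → vuhbussuv, fiwitas → fiwitassuv, pukkegos → pukkegossuv) double the final consonant and add -uv.
So vutes → vutessuv.

vutessuv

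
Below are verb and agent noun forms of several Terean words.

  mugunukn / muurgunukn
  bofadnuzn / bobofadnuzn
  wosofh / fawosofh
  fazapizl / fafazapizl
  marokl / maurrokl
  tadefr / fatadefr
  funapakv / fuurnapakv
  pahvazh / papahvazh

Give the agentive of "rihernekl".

marokl and fazapizl both end in -l yet inflect differently (maurrokl, fafazapizl), so the final letter is not what conditions the rule; the second-to-last letter is.
"rihernekl" has second-to-last letter 'k'. The stems whose second-to-last letter is 'k' (mugunukn → muurgunukn, marokl → maurrokl, funapakv → fuurnapakv) insert -ur- after the first vowel.
The other patterns: stems whose second-to-last letter is 'f' add the prefix fa-; stems whose second-to-last letter is 'z' repeat the first consonant+vowel as a prefix.
So rihernekl → riurhernekl.

riurhernekl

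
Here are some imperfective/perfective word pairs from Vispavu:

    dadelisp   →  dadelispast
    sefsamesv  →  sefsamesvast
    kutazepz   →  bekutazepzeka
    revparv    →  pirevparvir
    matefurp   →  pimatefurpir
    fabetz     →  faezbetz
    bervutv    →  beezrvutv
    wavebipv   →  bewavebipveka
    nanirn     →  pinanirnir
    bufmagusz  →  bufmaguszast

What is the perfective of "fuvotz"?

fuezvotz

revparv and sefsamesv both end in -v yet inflect differently (pirevparvir, sefsamesvast), so the final letter is not what conditions the rule; the second-to-last letter is.
"fuvotz" has second-to-last letter 't'. The stems whose second-to-last letter is 't' (bervutv → beezrvutv, fabetz → faezbetz) insert -ez- after the first vowel.
The other patterns: stems whose second-to-last letter is 'r' add pi- … -ir around the stem; stems whose second-to-last letter is 's' add -ast; stems whose second-to-last letter is 'p' add be- … -eka around the stem.
So fuvotz → fuezvotz.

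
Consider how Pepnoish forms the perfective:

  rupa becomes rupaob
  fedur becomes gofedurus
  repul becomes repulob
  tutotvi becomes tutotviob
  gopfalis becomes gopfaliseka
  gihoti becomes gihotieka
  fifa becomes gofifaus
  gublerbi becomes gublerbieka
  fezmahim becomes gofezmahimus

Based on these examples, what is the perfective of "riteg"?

gihoti and tutotvi both end in -i yet inflect differently (gihotieka, tutotviob), so the final letter is not what conditions the rule; the first letter is.
"riteg" begins with r-. The stems beginning with r- (rupa → rupaob, repul → repulob) add -ob.
The other patterns: stems beginning with g- add -eka; stems beginning with f- add go- … -us around the stem.
So riteg → ritegob.

ritegob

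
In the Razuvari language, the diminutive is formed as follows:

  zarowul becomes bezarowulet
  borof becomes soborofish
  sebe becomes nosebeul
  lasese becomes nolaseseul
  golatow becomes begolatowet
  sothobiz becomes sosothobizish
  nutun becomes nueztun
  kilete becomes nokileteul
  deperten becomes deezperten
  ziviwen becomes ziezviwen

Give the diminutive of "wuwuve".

nowuwuveul

"wuwuve" ends in -e. The stems ending in -e (sebe → nosebeul, kilete → nokileteul, lasese → nolaseseul) add no- … -ul around the stem.
So wuwuve → nowuwuveul.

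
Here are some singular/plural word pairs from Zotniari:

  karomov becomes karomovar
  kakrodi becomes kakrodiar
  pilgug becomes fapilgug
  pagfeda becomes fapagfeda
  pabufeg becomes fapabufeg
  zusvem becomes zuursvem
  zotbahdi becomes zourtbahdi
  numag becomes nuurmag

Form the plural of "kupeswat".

"kupeswat" begins with k-. The stems beginning with k- (karomov → karomovar, kakrodi → kakrodiar) add -ar.
So kupeswat → kupeswatar.

kupeswatar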